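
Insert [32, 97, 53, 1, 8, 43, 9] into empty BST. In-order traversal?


Insert 32: root
Insert 97: R from 32
Insert 53: R from 32 -> L from 97
Insert 1: L from 32
Insert 8: L from 32 -> R from 1
Insert 43: R from 32 -> L from 97 -> L from 53
Insert 9: L from 32 -> R from 1 -> R from 8

In-order: [1, 8, 9, 32, 43, 53, 97]


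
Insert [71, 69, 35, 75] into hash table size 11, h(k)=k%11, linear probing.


Insert 71: h=5 -> slot 5
Insert 69: h=3 -> slot 3
Insert 35: h=2 -> slot 2
Insert 75: h=9 -> slot 9

Table: [None, None, 35, 69, None, 71, None, None, None, 75, None]


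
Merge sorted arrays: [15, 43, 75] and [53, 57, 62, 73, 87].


Take 15 from A
Take 43 from A
Take 53 from B
Take 57 from B
Take 62 from B
Take 73 from B
Take 75 from A

Merged: [15, 43, 53, 57, 62, 73, 75, 87]


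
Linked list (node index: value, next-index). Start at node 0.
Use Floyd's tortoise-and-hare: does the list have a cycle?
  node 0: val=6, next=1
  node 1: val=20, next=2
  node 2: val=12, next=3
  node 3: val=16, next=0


Floyd's tortoise (slow, +1) and hare (fast, +2):
  init: slow=0, fast=0
  step 1: slow=1, fast=2
  step 2: slow=2, fast=0
  step 3: slow=3, fast=2
  step 4: slow=0, fast=0
  slow == fast at node 0: cycle detected

Cycle: yes


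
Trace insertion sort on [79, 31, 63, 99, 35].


Initial: [79, 31, 63, 99, 35]
Insert 31: [31, 79, 63, 99, 35]
Insert 63: [31, 63, 79, 99, 35]
Insert 99: [31, 63, 79, 99, 35]
Insert 35: [31, 35, 63, 79, 99]

Sorted: [31, 35, 63, 79, 99]


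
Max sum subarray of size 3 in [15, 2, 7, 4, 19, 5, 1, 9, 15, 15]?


[0:3]: 24
[1:4]: 13
[2:5]: 30
[3:6]: 28
[4:7]: 25
[5:8]: 15
[6:9]: 25
[7:10]: 39

Max: 39 at [7:10]


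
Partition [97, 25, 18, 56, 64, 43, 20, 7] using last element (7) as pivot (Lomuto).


Pivot: 7
Place pivot at 0: [7, 25, 18, 56, 64, 43, 20, 97]

Partitioned: [7, 25, 18, 56, 64, 43, 20, 97]


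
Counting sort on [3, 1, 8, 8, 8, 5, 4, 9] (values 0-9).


Input: [3, 1, 8, 8, 8, 5, 4, 9]
Counts: [0, 1, 0, 1, 1, 1, 0, 0, 3, 1]

Sorted: [1, 3, 4, 5, 8, 8, 8, 9]


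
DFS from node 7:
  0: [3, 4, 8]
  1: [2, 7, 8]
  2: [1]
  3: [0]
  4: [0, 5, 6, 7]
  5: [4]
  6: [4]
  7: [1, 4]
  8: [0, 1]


Visit 7, push [4, 1]
Visit 1, push [8, 2]
Visit 2, push []
Visit 8, push [0]
Visit 0, push [4, 3]
Visit 3, push []
Visit 4, push [6, 5]
Visit 5, push []
Visit 6, push []

DFS order: [7, 1, 2, 8, 0, 3, 4, 5, 6]


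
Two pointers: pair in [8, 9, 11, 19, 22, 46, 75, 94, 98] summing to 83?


lo=0(8)+hi=8(98)=106
lo=0(8)+hi=7(94)=102
lo=0(8)+hi=6(75)=83

Yes: 8+75=83


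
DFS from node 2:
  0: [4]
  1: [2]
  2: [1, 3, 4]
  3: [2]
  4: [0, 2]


Visit 2, push [4, 3, 1]
Visit 1, push []
Visit 3, push []
Visit 4, push [0]
Visit 0, push []

DFS order: [2, 1, 3, 4, 0]


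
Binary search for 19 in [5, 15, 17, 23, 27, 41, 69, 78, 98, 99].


Step 1: lo=0, hi=9, mid=4, val=27
Step 2: lo=0, hi=3, mid=1, val=15
Step 3: lo=2, hi=3, mid=2, val=17
Step 4: lo=3, hi=3, mid=3, val=23

Not found


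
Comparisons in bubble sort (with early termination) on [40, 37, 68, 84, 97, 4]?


Algorithm: bubble sort (with early termination)
Input: [40, 37, 68, 84, 97, 4]
Sorted: [4, 37, 40, 68, 84, 97]

15


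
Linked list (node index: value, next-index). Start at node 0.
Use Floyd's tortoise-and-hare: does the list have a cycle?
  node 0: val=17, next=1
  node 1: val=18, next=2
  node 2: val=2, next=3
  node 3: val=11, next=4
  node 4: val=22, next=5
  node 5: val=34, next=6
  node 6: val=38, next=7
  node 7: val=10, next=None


Floyd's tortoise (slow, +1) and hare (fast, +2):
  init: slow=0, fast=0
  step 1: slow=1, fast=2
  step 2: slow=2, fast=4
  step 3: slow=3, fast=6
  step 4: fast 6->7->None, no cycle

Cycle: no


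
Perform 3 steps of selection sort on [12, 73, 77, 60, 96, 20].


Initial: [12, 73, 77, 60, 96, 20]
Step 1: min=12 at 0
  Swap: [12, 73, 77, 60, 96, 20]
Step 2: min=20 at 5
  Swap: [12, 20, 77, 60, 96, 73]
Step 3: min=60 at 3
  Swap: [12, 20, 60, 77, 96, 73]

After 3 steps: [12, 20, 60, 77, 96, 73]


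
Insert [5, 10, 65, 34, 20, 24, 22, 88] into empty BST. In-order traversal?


Insert 5: root
Insert 10: R from 5
Insert 65: R from 5 -> R from 10
Insert 34: R from 5 -> R from 10 -> L from 65
Insert 20: R from 5 -> R from 10 -> L from 65 -> L from 34
Insert 24: R from 5 -> R from 10 -> L from 65 -> L from 34 -> R from 20
Insert 22: R from 5 -> R from 10 -> L from 65 -> L from 34 -> R from 20 -> L from 24
Insert 88: R from 5 -> R from 10 -> R from 65

In-order: [5, 10, 20, 22, 24, 34, 65, 88]


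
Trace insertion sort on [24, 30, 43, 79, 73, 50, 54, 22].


Initial: [24, 30, 43, 79, 73, 50, 54, 22]
Insert 30: [24, 30, 43, 79, 73, 50, 54, 22]
Insert 43: [24, 30, 43, 79, 73, 50, 54, 22]
Insert 79: [24, 30, 43, 79, 73, 50, 54, 22]
Insert 73: [24, 30, 43, 73, 79, 50, 54, 22]
Insert 50: [24, 30, 43, 50, 73, 79, 54, 22]
Insert 54: [24, 30, 43, 50, 54, 73, 79, 22]
Insert 22: [22, 24, 30, 43, 50, 54, 73, 79]

Sorted: [22, 24, 30, 43, 50, 54, 73, 79]


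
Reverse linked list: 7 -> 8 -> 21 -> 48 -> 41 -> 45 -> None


Step 1: curr=7, set curr.next=prev(None) | reversed so far: 7
Step 2: curr=8, set curr.next=prev(7) | reversed so far: 8 -> 7
Step 3: curr=21, set curr.next=prev(8) | reversed so far: 21 -> 8 -> 7
Step 4: curr=48, set curr.next=prev(21) | reversed so far: 48 -> 21 -> 8 -> 7
Step 5: curr=41, set curr.next=prev(48) | reversed so far: 41 -> 48 -> 21 -> 8 -> 7
Step 6: curr=45, set curr.next=prev(41) | reversed so far: 45 -> 41 -> 48 -> 21 -> 8 -> 7

45 -> 41 -> 48 -> 21 -> 8 -> 7 -> None


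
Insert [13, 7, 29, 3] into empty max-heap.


Insert 13: [13]
Insert 7: [13, 7]
Insert 29: [29, 7, 13]
Insert 3: [29, 7, 13, 3]

Final heap: [29, 7, 13, 3]


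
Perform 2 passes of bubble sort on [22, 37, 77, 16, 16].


Initial: [22, 37, 77, 16, 16]
Pass 1: [22, 37, 16, 16, 77] (2 swaps)
Pass 2: [22, 16, 16, 37, 77] (2 swaps)

After 2 passes: [22, 16, 16, 37, 77]


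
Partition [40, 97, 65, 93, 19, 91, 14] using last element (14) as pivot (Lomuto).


Pivot: 14
Place pivot at 0: [14, 97, 65, 93, 19, 91, 40]

Partitioned: [14, 97, 65, 93, 19, 91, 40]


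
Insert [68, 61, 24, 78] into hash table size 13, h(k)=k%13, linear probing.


Insert 68: h=3 -> slot 3
Insert 61: h=9 -> slot 9
Insert 24: h=11 -> slot 11
Insert 78: h=0 -> slot 0

Table: [78, None, None, 68, None, None, None, None, None, 61, None, 24, None]


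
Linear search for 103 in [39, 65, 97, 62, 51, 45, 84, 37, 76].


i=0: 39!=103
i=1: 65!=103
i=2: 97!=103
i=3: 62!=103
i=4: 51!=103
i=5: 45!=103
i=6: 84!=103
i=7: 37!=103
i=8: 76!=103

Not found, 9 comps


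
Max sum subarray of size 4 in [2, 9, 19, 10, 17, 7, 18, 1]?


[0:4]: 40
[1:5]: 55
[2:6]: 53
[3:7]: 52
[4:8]: 43

Max: 55 at [1:5]


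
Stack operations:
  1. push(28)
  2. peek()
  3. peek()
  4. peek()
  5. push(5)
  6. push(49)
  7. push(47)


push(28) -> [28]
peek()->28
peek()->28
peek()->28
push(5) -> [28, 5]
push(49) -> [28, 5, 49]
push(47) -> [28, 5, 49, 47]

Final stack: [28, 5, 49, 47]


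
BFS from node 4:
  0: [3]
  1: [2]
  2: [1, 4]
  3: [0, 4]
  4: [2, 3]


Visit 4, enqueue [2, 3]
Visit 2, enqueue [1]
Visit 3, enqueue [0]
Visit 1, enqueue []
Visit 0, enqueue []

BFS order: [4, 2, 3, 1, 0]


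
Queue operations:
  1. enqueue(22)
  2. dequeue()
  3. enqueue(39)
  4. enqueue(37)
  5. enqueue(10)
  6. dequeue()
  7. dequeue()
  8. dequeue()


enqueue(22) -> [22]
dequeue()->22, []
enqueue(39) -> [39]
enqueue(37) -> [39, 37]
enqueue(10) -> [39, 37, 10]
dequeue()->39, [37, 10]
dequeue()->37, [10]
dequeue()->10, []

Final queue: []


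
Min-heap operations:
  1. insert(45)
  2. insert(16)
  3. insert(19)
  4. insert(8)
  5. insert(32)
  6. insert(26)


insert(45) -> [45]
insert(16) -> [16, 45]
insert(19) -> [16, 45, 19]
insert(8) -> [8, 16, 19, 45]
insert(32) -> [8, 16, 19, 45, 32]
insert(26) -> [8, 16, 19, 45, 32, 26]

Final heap: [8, 16, 19, 45, 32, 26]


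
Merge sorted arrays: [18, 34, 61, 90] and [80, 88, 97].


Take 18 from A
Take 34 from A
Take 61 from A
Take 80 from B
Take 88 from B
Take 90 from A

Merged: [18, 34, 61, 80, 88, 90, 97]


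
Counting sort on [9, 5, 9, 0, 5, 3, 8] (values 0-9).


Input: [9, 5, 9, 0, 5, 3, 8]
Counts: [1, 0, 0, 1, 0, 2, 0, 0, 1, 2]

Sorted: [0, 3, 5, 5, 8, 9, 9]


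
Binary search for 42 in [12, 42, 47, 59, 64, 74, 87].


Step 1: lo=0, hi=6, mid=3, val=59
Step 2: lo=0, hi=2, mid=1, val=42

Found at index 1


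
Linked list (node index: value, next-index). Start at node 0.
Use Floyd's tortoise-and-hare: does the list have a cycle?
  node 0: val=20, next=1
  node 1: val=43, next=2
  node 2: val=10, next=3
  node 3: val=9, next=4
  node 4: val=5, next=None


Floyd's tortoise (slow, +1) and hare (fast, +2):
  init: slow=0, fast=0
  step 1: slow=1, fast=2
  step 2: slow=2, fast=4
  step 3: fast -> None, no cycle

Cycle: no


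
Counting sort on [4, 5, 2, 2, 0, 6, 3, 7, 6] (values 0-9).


Input: [4, 5, 2, 2, 0, 6, 3, 7, 6]
Counts: [1, 0, 2, 1, 1, 1, 2, 1, 0, 0]

Sorted: [0, 2, 2, 3, 4, 5, 6, 6, 7]


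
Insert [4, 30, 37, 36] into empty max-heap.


Insert 4: [4]
Insert 30: [30, 4]
Insert 37: [37, 4, 30]
Insert 36: [37, 36, 30, 4]

Final heap: [37, 36, 30, 4]


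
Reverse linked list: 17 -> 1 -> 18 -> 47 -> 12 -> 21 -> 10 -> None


Step 1: curr=17, set curr.next=prev(None) | reversed so far: 17
Step 2: curr=1, set curr.next=prev(17) | reversed so far: 1 -> 17
Step 3: curr=18, set curr.next=prev(1) | reversed so far: 18 -> 1 -> 17
Step 4: curr=47, set curr.next=prev(18) | reversed so far: 47 -> 18 -> 1 -> 17
Step 5: curr=12, set curr.next=prev(47) | reversed so far: 12 -> 47 -> 18 -> 1 -> 17
Step 6: curr=21, set curr.next=prev(12) | reversed so far: 21 -> 12 -> 47 -> 18 -> 1 -> 17
Step 7: curr=10, set curr.next=prev(21) | reversed so far: 10 -> 21 -> 12 -> 47 -> 18 -> 1 -> 17

10 -> 21 -> 12 -> 47 -> 18 -> 1 -> 17 -> None


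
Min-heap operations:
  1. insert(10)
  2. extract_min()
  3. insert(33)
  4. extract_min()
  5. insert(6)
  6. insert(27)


insert(10) -> [10]
extract_min()->10, []
insert(33) -> [33]
extract_min()->33, []
insert(6) -> [6]
insert(27) -> [6, 27]

Final heap: [6, 27]


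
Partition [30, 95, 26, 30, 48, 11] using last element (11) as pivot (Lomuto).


Pivot: 11
Place pivot at 0: [11, 95, 26, 30, 48, 30]

Partitioned: [11, 95, 26, 30, 48, 30]


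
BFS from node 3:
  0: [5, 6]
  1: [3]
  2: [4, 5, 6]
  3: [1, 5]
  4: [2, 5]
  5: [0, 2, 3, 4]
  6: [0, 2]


Visit 3, enqueue [1, 5]
Visit 1, enqueue []
Visit 5, enqueue [0, 2, 4]
Visit 0, enqueue [6]
Visit 2, enqueue []
Visit 4, enqueue []
Visit 6, enqueue []

BFS order: [3, 1, 5, 0, 2, 4, 6]


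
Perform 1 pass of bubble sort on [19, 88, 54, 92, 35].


Initial: [19, 88, 54, 92, 35]
Pass 1: [19, 54, 88, 35, 92] (2 swaps)

After 1 pass: [19, 54, 88, 35, 92]


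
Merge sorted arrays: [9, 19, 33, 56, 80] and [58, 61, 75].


Take 9 from A
Take 19 from A
Take 33 from A
Take 56 from A
Take 58 from B
Take 61 from B
Take 75 from B

Merged: [9, 19, 33, 56, 58, 61, 75, 80]


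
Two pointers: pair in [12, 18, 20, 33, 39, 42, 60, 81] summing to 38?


lo=0(12)+hi=7(81)=93
lo=0(12)+hi=6(60)=72
lo=0(12)+hi=5(42)=54
lo=0(12)+hi=4(39)=51
lo=0(12)+hi=3(33)=45
lo=0(12)+hi=2(20)=32
lo=1(18)+hi=2(20)=38

Yes: 18+20=38


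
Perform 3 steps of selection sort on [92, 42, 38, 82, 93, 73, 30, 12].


Initial: [92, 42, 38, 82, 93, 73, 30, 12]
Step 1: min=12 at 7
  Swap: [12, 42, 38, 82, 93, 73, 30, 92]
Step 2: min=30 at 6
  Swap: [12, 30, 38, 82, 93, 73, 42, 92]
Step 3: min=38 at 2
  Swap: [12, 30, 38, 82, 93, 73, 42, 92]

After 3 steps: [12, 30, 38, 82, 93, 73, 42, 92]


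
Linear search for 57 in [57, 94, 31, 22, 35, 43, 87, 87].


i=0: 57==57 found!

Found at 0, 1 comps


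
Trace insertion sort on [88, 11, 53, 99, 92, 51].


Initial: [88, 11, 53, 99, 92, 51]
Insert 11: [11, 88, 53, 99, 92, 51]
Insert 53: [11, 53, 88, 99, 92, 51]
Insert 99: [11, 53, 88, 99, 92, 51]
Insert 92: [11, 53, 88, 92, 99, 51]
Insert 51: [11, 51, 53, 88, 92, 99]

Sorted: [11, 51, 53, 88, 92, 99]


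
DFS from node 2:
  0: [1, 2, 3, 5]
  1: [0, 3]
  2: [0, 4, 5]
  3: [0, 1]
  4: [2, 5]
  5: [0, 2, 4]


Visit 2, push [5, 4, 0]
Visit 0, push [5, 3, 1]
Visit 1, push [3]
Visit 3, push []
Visit 5, push [4]
Visit 4, push []

DFS order: [2, 0, 1, 3, 5, 4]


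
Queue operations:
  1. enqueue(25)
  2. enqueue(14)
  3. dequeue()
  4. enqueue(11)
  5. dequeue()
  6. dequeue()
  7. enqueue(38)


enqueue(25) -> [25]
enqueue(14) -> [25, 14]
dequeue()->25, [14]
enqueue(11) -> [14, 11]
dequeue()->14, [11]
dequeue()->11, []
enqueue(38) -> [38]

Final queue: [38]


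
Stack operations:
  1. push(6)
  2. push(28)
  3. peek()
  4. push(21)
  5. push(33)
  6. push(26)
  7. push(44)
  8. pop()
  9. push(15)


push(6) -> [6]
push(28) -> [6, 28]
peek()->28
push(21) -> [6, 28, 21]
push(33) -> [6, 28, 21, 33]
push(26) -> [6, 28, 21, 33, 26]
push(44) -> [6, 28, 21, 33, 26, 44]
pop()->44, [6, 28, 21, 33, 26]
push(15) -> [6, 28, 21, 33, 26, 15]

Final stack: [6, 28, 21, 33, 26, 15]


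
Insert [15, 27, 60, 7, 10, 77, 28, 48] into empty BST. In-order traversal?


Insert 15: root
Insert 27: R from 15
Insert 60: R from 15 -> R from 27
Insert 7: L from 15
Insert 10: L from 15 -> R from 7
Insert 77: R from 15 -> R from 27 -> R from 60
Insert 28: R from 15 -> R from 27 -> L from 60
Insert 48: R from 15 -> R from 27 -> L from 60 -> R from 28

In-order: [7, 10, 15, 27, 28, 48, 60, 77]


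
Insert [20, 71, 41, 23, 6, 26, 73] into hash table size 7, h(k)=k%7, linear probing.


Insert 20: h=6 -> slot 6
Insert 71: h=1 -> slot 1
Insert 41: h=6, 1 probes -> slot 0
Insert 23: h=2 -> slot 2
Insert 6: h=6, 4 probes -> slot 3
Insert 26: h=5 -> slot 5
Insert 73: h=3, 1 probes -> slot 4

Table: [41, 71, 23, 6, 73, 26, 20]


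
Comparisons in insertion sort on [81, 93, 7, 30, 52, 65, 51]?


Algorithm: insertion sort
Input: [81, 93, 7, 30, 52, 65, 51]
Sorted: [7, 30, 51, 52, 65, 81, 93]

17


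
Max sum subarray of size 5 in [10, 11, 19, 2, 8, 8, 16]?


[0:5]: 50
[1:6]: 48
[2:7]: 53

Max: 53 at [2:7]


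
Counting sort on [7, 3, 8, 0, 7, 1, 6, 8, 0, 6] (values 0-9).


Input: [7, 3, 8, 0, 7, 1, 6, 8, 0, 6]
Counts: [2, 1, 0, 1, 0, 0, 2, 2, 2, 0]

Sorted: [0, 0, 1, 3, 6, 6, 7, 7, 8, 8]


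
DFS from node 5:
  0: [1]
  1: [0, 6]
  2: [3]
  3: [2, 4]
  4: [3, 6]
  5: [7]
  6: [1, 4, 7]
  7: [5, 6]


Visit 5, push [7]
Visit 7, push [6]
Visit 6, push [4, 1]
Visit 1, push [0]
Visit 0, push []
Visit 4, push [3]
Visit 3, push [2]
Visit 2, push []

DFS order: [5, 7, 6, 1, 0, 4, 3, 2]


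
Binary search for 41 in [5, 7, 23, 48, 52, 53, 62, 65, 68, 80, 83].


Step 1: lo=0, hi=10, mid=5, val=53
Step 2: lo=0, hi=4, mid=2, val=23
Step 3: lo=3, hi=4, mid=3, val=48

Not found


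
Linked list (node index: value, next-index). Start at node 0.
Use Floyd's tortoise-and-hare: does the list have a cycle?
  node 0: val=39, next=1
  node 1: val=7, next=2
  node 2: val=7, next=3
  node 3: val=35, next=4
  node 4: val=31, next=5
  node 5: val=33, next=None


Floyd's tortoise (slow, +1) and hare (fast, +2):
  init: slow=0, fast=0
  step 1: slow=1, fast=2
  step 2: slow=2, fast=4
  step 3: fast 4->5->None, no cycle

Cycle: no


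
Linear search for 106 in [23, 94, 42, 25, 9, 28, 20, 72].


i=0: 23!=106
i=1: 94!=106
i=2: 42!=106
i=3: 25!=106
i=4: 9!=106
i=5: 28!=106
i=6: 20!=106
i=7: 72!=106

Not found, 8 comps


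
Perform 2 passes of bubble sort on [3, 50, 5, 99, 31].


Initial: [3, 50, 5, 99, 31]
Pass 1: [3, 5, 50, 31, 99] (2 swaps)
Pass 2: [3, 5, 31, 50, 99] (1 swaps)

After 2 passes: [3, 5, 31, 50, 99]


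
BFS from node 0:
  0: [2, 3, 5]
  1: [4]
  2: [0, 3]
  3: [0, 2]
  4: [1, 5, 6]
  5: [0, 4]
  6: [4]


Visit 0, enqueue [2, 3, 5]
Visit 2, enqueue []
Visit 3, enqueue []
Visit 5, enqueue [4]
Visit 4, enqueue [1, 6]
Visit 1, enqueue []
Visit 6, enqueue []

BFS order: [0, 2, 3, 5, 4, 1, 6]


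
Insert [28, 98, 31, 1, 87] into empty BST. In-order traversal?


Insert 28: root
Insert 98: R from 28
Insert 31: R from 28 -> L from 98
Insert 1: L from 28
Insert 87: R from 28 -> L from 98 -> R from 31

In-order: [1, 28, 31, 87, 98]


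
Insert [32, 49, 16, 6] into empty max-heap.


Insert 32: [32]
Insert 49: [49, 32]
Insert 16: [49, 32, 16]
Insert 6: [49, 32, 16, 6]

Final heap: [49, 32, 16, 6]


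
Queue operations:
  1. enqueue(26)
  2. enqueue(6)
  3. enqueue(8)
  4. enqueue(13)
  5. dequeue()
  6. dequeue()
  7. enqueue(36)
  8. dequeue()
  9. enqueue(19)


enqueue(26) -> [26]
enqueue(6) -> [26, 6]
enqueue(8) -> [26, 6, 8]
enqueue(13) -> [26, 6, 8, 13]
dequeue()->26, [6, 8, 13]
dequeue()->6, [8, 13]
enqueue(36) -> [8, 13, 36]
dequeue()->8, [13, 36]
enqueue(19) -> [13, 36, 19]

Final queue: [13, 36, 19]


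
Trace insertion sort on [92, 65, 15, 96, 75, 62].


Initial: [92, 65, 15, 96, 75, 62]
Insert 65: [65, 92, 15, 96, 75, 62]
Insert 15: [15, 65, 92, 96, 75, 62]
Insert 96: [15, 65, 92, 96, 75, 62]
Insert 75: [15, 65, 75, 92, 96, 62]
Insert 62: [15, 62, 65, 75, 92, 96]

Sorted: [15, 62, 65, 75, 92, 96]


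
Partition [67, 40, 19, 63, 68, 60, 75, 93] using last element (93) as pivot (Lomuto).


Pivot: 93
  67 <= 93: advance i (no swap)
  40 <= 93: advance i (no swap)
  19 <= 93: advance i (no swap)
  63 <= 93: advance i (no swap)
  68 <= 93: advance i (no swap)
  60 <= 93: advance i (no swap)
  75 <= 93: advance i (no swap)
Place pivot at 7: [67, 40, 19, 63, 68, 60, 75, 93]

Partitioned: [67, 40, 19, 63, 68, 60, 75, 93]


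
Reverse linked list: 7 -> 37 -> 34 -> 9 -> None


Step 1: curr=7, set curr.next=prev(None) | reversed so far: 7
Step 2: curr=37, set curr.next=prev(7) | reversed so far: 37 -> 7
Step 3: curr=34, set curr.next=prev(37) | reversed so far: 34 -> 37 -> 7
Step 4: curr=9, set curr.next=prev(34) | reversed so far: 9 -> 34 -> 37 -> 7

9 -> 34 -> 37 -> 7 -> None


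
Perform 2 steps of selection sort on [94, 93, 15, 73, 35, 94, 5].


Initial: [94, 93, 15, 73, 35, 94, 5]
Step 1: min=5 at 6
  Swap: [5, 93, 15, 73, 35, 94, 94]
Step 2: min=15 at 2
  Swap: [5, 15, 93, 73, 35, 94, 94]

After 2 steps: [5, 15, 93, 73, 35, 94, 94]


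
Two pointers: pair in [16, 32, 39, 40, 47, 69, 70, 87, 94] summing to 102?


lo=0(16)+hi=8(94)=110
lo=0(16)+hi=7(87)=103
lo=0(16)+hi=6(70)=86
lo=1(32)+hi=6(70)=102

Yes: 32+70=102


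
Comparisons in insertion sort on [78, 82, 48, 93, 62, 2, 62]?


Algorithm: insertion sort
Input: [78, 82, 48, 93, 62, 2, 62]
Sorted: [2, 48, 62, 62, 78, 82, 93]

17


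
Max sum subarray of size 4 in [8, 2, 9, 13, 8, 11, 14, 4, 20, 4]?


[0:4]: 32
[1:5]: 32
[2:6]: 41
[3:7]: 46
[4:8]: 37
[5:9]: 49
[6:10]: 42

Max: 49 at [5:9]


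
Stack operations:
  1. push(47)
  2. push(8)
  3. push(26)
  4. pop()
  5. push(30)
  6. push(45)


push(47) -> [47]
push(8) -> [47, 8]
push(26) -> [47, 8, 26]
pop()->26, [47, 8]
push(30) -> [47, 8, 30]
push(45) -> [47, 8, 30, 45]

Final stack: [47, 8, 30, 45]


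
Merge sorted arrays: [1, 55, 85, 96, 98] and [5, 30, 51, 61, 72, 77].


Take 1 from A
Take 5 from B
Take 30 from B
Take 51 from B
Take 55 from A
Take 61 from B
Take 72 from B
Take 77 from B

Merged: [1, 5, 30, 51, 55, 61, 72, 77, 85, 96, 98]


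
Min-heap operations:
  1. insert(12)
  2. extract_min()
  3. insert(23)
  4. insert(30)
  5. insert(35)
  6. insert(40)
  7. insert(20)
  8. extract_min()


insert(12) -> [12]
extract_min()->12, []
insert(23) -> [23]
insert(30) -> [23, 30]
insert(35) -> [23, 30, 35]
insert(40) -> [23, 30, 35, 40]
insert(20) -> [20, 23, 35, 40, 30]
extract_min()->20, [23, 30, 35, 40]

Final heap: [23, 30, 35, 40]


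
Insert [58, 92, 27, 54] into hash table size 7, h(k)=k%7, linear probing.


Insert 58: h=2 -> slot 2
Insert 92: h=1 -> slot 1
Insert 27: h=6 -> slot 6
Insert 54: h=5 -> slot 5

Table: [None, 92, 58, None, None, 54, 27]


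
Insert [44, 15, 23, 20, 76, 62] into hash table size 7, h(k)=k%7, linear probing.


Insert 44: h=2 -> slot 2
Insert 15: h=1 -> slot 1
Insert 23: h=2, 1 probes -> slot 3
Insert 20: h=6 -> slot 6
Insert 76: h=6, 1 probes -> slot 0
Insert 62: h=6, 5 probes -> slot 4

Table: [76, 15, 44, 23, 62, None, 20]


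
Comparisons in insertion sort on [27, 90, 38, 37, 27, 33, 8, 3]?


Algorithm: insertion sort
Input: [27, 90, 38, 37, 27, 33, 8, 3]
Sorted: [3, 8, 27, 27, 33, 37, 38, 90]

27


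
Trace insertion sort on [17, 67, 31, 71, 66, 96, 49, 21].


Initial: [17, 67, 31, 71, 66, 96, 49, 21]
Insert 67: [17, 67, 31, 71, 66, 96, 49, 21]
Insert 31: [17, 31, 67, 71, 66, 96, 49, 21]
Insert 71: [17, 31, 67, 71, 66, 96, 49, 21]
Insert 66: [17, 31, 66, 67, 71, 96, 49, 21]
Insert 96: [17, 31, 66, 67, 71, 96, 49, 21]
Insert 49: [17, 31, 49, 66, 67, 71, 96, 21]
Insert 21: [17, 21, 31, 49, 66, 67, 71, 96]

Sorted: [17, 21, 31, 49, 66, 67, 71, 96]


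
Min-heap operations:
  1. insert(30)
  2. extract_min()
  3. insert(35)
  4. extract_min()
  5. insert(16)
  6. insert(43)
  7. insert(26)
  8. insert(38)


insert(30) -> [30]
extract_min()->30, []
insert(35) -> [35]
extract_min()->35, []
insert(16) -> [16]
insert(43) -> [16, 43]
insert(26) -> [16, 43, 26]
insert(38) -> [16, 38, 26, 43]

Final heap: [16, 38, 26, 43]


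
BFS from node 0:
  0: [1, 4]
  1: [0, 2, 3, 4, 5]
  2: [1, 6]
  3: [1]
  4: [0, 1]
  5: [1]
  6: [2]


Visit 0, enqueue [1, 4]
Visit 1, enqueue [2, 3, 5]
Visit 4, enqueue []
Visit 2, enqueue [6]
Visit 3, enqueue []
Visit 5, enqueue []
Visit 6, enqueue []

BFS order: [0, 1, 4, 2, 3, 5, 6]


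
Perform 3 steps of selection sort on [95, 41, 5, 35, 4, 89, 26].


Initial: [95, 41, 5, 35, 4, 89, 26]
Step 1: min=4 at 4
  Swap: [4, 41, 5, 35, 95, 89, 26]
Step 2: min=5 at 2
  Swap: [4, 5, 41, 35, 95, 89, 26]
Step 3: min=26 at 6
  Swap: [4, 5, 26, 35, 95, 89, 41]

After 3 steps: [4, 5, 26, 35, 95, 89, 41]


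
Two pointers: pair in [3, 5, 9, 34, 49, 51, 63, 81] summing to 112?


lo=0(3)+hi=7(81)=84
lo=1(5)+hi=7(81)=86
lo=2(9)+hi=7(81)=90
lo=3(34)+hi=7(81)=115
lo=3(34)+hi=6(63)=97
lo=4(49)+hi=6(63)=112

Yes: 49+63=112


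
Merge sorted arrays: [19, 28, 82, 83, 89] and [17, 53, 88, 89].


Take 17 from B
Take 19 from A
Take 28 from A
Take 53 from B
Take 82 from A
Take 83 from A
Take 88 from B
Take 89 from A

Merged: [17, 19, 28, 53, 82, 83, 88, 89, 89]


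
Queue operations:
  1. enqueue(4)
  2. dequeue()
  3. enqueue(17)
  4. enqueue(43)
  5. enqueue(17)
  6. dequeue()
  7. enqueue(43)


enqueue(4) -> [4]
dequeue()->4, []
enqueue(17) -> [17]
enqueue(43) -> [17, 43]
enqueue(17) -> [17, 43, 17]
dequeue()->17, [43, 17]
enqueue(43) -> [43, 17, 43]

Final queue: [43, 17, 43]


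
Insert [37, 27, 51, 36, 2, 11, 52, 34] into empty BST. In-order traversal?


Insert 37: root
Insert 27: L from 37
Insert 51: R from 37
Insert 36: L from 37 -> R from 27
Insert 2: L from 37 -> L from 27
Insert 11: L from 37 -> L from 27 -> R from 2
Insert 52: R from 37 -> R from 51
Insert 34: L from 37 -> R from 27 -> L from 36

In-order: [2, 11, 27, 34, 36, 37, 51, 52]


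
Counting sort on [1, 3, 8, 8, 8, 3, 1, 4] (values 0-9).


Input: [1, 3, 8, 8, 8, 3, 1, 4]
Counts: [0, 2, 0, 2, 1, 0, 0, 0, 3, 0]

Sorted: [1, 1, 3, 3, 4, 8, 8, 8]


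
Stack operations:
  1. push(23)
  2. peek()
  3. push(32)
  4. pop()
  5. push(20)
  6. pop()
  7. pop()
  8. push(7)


push(23) -> [23]
peek()->23
push(32) -> [23, 32]
pop()->32, [23]
push(20) -> [23, 20]
pop()->20, [23]
pop()->23, []
push(7) -> [7]

Final stack: [7]


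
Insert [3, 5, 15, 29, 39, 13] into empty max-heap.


Insert 3: [3]
Insert 5: [5, 3]
Insert 15: [15, 3, 5]
Insert 29: [29, 15, 5, 3]
Insert 39: [39, 29, 5, 3, 15]
Insert 13: [39, 29, 13, 3, 15, 5]

Final heap: [39, 29, 13, 3, 15, 5]


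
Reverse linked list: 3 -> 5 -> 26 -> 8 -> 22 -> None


Step 1: curr=3, set curr.next=prev(None) | reversed so far: 3
Step 2: curr=5, set curr.next=prev(3) | reversed so far: 5 -> 3
Step 3: curr=26, set curr.next=prev(5) | reversed so far: 26 -> 5 -> 3
Step 4: curr=8, set curr.next=prev(26) | reversed so far: 8 -> 26 -> 5 -> 3
Step 5: curr=22, set curr.next=prev(8) | reversed so far: 22 -> 8 -> 26 -> 5 -> 3

22 -> 8 -> 26 -> 5 -> 3 -> None


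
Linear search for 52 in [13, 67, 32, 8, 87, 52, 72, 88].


i=0: 13!=52
i=1: 67!=52
i=2: 32!=52
i=3: 8!=52
i=4: 87!=52
i=5: 52==52 found!

Found at 5, 6 comps


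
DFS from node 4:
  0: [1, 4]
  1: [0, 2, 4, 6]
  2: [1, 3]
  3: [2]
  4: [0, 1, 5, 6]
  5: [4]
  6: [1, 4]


Visit 4, push [6, 5, 1, 0]
Visit 0, push [1]
Visit 1, push [6, 2]
Visit 2, push [3]
Visit 3, push []
Visit 6, push []
Visit 5, push []

DFS order: [4, 0, 1, 2, 3, 6, 5]


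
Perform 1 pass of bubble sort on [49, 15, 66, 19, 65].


Initial: [49, 15, 66, 19, 65]
Pass 1: [15, 49, 19, 65, 66] (3 swaps)

After 1 pass: [15, 49, 19, 65, 66]


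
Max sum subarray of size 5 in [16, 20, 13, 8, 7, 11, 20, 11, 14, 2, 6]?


[0:5]: 64
[1:6]: 59
[2:7]: 59
[3:8]: 57
[4:9]: 63
[5:10]: 58
[6:11]: 53

Max: 64 at [0:5]


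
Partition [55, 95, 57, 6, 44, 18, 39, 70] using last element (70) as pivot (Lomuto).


Pivot: 70
  55 <= 70: advance i (no swap)
  57 <= 70: swap -> [55, 57, 95, 6, 44, 18, 39, 70]
  6 <= 70: swap -> [55, 57, 6, 95, 44, 18, 39, 70]
  44 <= 70: swap -> [55, 57, 6, 44, 95, 18, 39, 70]
  18 <= 70: swap -> [55, 57, 6, 44, 18, 95, 39, 70]
  39 <= 70: swap -> [55, 57, 6, 44, 18, 39, 95, 70]
Place pivot at 6: [55, 57, 6, 44, 18, 39, 70, 95]

Partitioned: [55, 57, 6, 44, 18, 39, 70, 95]


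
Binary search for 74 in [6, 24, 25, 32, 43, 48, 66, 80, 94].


Step 1: lo=0, hi=8, mid=4, val=43
Step 2: lo=5, hi=8, mid=6, val=66
Step 3: lo=7, hi=8, mid=7, val=80

Not found


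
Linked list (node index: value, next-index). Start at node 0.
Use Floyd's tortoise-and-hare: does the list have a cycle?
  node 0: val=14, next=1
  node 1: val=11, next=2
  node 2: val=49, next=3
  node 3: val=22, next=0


Floyd's tortoise (slow, +1) and hare (fast, +2):
  init: slow=0, fast=0
  step 1: slow=1, fast=2
  step 2: slow=2, fast=0
  step 3: slow=3, fast=2
  step 4: slow=0, fast=0
  slow == fast at node 0: cycle detected

Cycle: yes


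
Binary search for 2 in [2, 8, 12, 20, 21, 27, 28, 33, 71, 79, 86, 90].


Step 1: lo=0, hi=11, mid=5, val=27
Step 2: lo=0, hi=4, mid=2, val=12
Step 3: lo=0, hi=1, mid=0, val=2

Found at index 0


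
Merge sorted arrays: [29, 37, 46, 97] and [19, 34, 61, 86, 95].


Take 19 from B
Take 29 from A
Take 34 from B
Take 37 from A
Take 46 from A
Take 61 from B
Take 86 from B
Take 95 from B

Merged: [19, 29, 34, 37, 46, 61, 86, 95, 97]


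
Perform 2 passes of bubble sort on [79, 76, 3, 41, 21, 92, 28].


Initial: [79, 76, 3, 41, 21, 92, 28]
Pass 1: [76, 3, 41, 21, 79, 28, 92] (5 swaps)
Pass 2: [3, 41, 21, 76, 28, 79, 92] (4 swaps)

After 2 passes: [3, 41, 21, 76, 28, 79, 92]


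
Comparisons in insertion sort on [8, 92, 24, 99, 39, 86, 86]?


Algorithm: insertion sort
Input: [8, 92, 24, 99, 39, 86, 86]
Sorted: [8, 24, 39, 86, 86, 92, 99]

13


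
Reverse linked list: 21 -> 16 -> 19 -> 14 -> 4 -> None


Step 1: curr=21, set curr.next=prev(None) | reversed so far: 21
Step 2: curr=16, set curr.next=prev(21) | reversed so far: 16 -> 21
Step 3: curr=19, set curr.next=prev(16) | reversed so far: 19 -> 16 -> 21
Step 4: curr=14, set curr.next=prev(19) | reversed so far: 14 -> 19 -> 16 -> 21
Step 5: curr=4, set curr.next=prev(14) | reversed so far: 4 -> 14 -> 19 -> 16 -> 21

4 -> 14 -> 19 -> 16 -> 21 -> None


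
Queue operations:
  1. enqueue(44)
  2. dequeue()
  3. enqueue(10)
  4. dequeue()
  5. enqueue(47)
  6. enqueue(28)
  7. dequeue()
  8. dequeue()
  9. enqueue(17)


enqueue(44) -> [44]
dequeue()->44, []
enqueue(10) -> [10]
dequeue()->10, []
enqueue(47) -> [47]
enqueue(28) -> [47, 28]
dequeue()->47, [28]
dequeue()->28, []
enqueue(17) -> [17]

Final queue: [17]


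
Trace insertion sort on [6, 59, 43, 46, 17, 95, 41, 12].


Initial: [6, 59, 43, 46, 17, 95, 41, 12]
Insert 59: [6, 59, 43, 46, 17, 95, 41, 12]
Insert 43: [6, 43, 59, 46, 17, 95, 41, 12]
Insert 46: [6, 43, 46, 59, 17, 95, 41, 12]
Insert 17: [6, 17, 43, 46, 59, 95, 41, 12]
Insert 95: [6, 17, 43, 46, 59, 95, 41, 12]
Insert 41: [6, 17, 41, 43, 46, 59, 95, 12]
Insert 12: [6, 12, 17, 41, 43, 46, 59, 95]

Sorted: [6, 12, 17, 41, 43, 46, 59, 95]


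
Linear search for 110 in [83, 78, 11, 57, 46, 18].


i=0: 83!=110
i=1: 78!=110
i=2: 11!=110
i=3: 57!=110
i=4: 46!=110
i=5: 18!=110

Not found, 6 comps


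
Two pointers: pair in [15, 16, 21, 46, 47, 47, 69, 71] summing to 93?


lo=0(15)+hi=7(71)=86
lo=1(16)+hi=7(71)=87
lo=2(21)+hi=7(71)=92
lo=3(46)+hi=7(71)=117
lo=3(46)+hi=6(69)=115
lo=3(46)+hi=5(47)=93

Yes: 46+47=93


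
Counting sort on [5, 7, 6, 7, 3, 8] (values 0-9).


Input: [5, 7, 6, 7, 3, 8]
Counts: [0, 0, 0, 1, 0, 1, 1, 2, 1, 0]

Sorted: [3, 5, 6, 7, 7, 8]


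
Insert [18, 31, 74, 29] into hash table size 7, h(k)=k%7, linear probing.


Insert 18: h=4 -> slot 4
Insert 31: h=3 -> slot 3
Insert 74: h=4, 1 probes -> slot 5
Insert 29: h=1 -> slot 1

Table: [None, 29, None, 31, 18, 74, None]


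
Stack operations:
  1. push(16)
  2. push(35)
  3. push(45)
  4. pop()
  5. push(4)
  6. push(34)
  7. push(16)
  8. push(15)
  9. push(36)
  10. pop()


push(16) -> [16]
push(35) -> [16, 35]
push(45) -> [16, 35, 45]
pop()->45, [16, 35]
push(4) -> [16, 35, 4]
push(34) -> [16, 35, 4, 34]
push(16) -> [16, 35, 4, 34, 16]
push(15) -> [16, 35, 4, 34, 16, 15]
push(36) -> [16, 35, 4, 34, 16, 15, 36]
pop()->36, [16, 35, 4, 34, 16, 15]

Final stack: [16, 35, 4, 34, 16, 15]


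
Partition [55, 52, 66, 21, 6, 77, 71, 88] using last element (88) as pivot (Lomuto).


Pivot: 88
  55 <= 88: advance i (no swap)
  52 <= 88: advance i (no swap)
  66 <= 88: advance i (no swap)
  21 <= 88: advance i (no swap)
  6 <= 88: advance i (no swap)
  77 <= 88: advance i (no swap)
  71 <= 88: advance i (no swap)
Place pivot at 7: [55, 52, 66, 21, 6, 77, 71, 88]

Partitioned: [55, 52, 66, 21, 6, 77, 71, 88]


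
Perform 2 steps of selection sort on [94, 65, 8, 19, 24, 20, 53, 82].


Initial: [94, 65, 8, 19, 24, 20, 53, 82]
Step 1: min=8 at 2
  Swap: [8, 65, 94, 19, 24, 20, 53, 82]
Step 2: min=19 at 3
  Swap: [8, 19, 94, 65, 24, 20, 53, 82]

After 2 steps: [8, 19, 94, 65, 24, 20, 53, 82]


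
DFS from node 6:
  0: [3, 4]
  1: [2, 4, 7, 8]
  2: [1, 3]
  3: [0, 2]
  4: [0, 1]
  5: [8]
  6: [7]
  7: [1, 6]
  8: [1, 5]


Visit 6, push [7]
Visit 7, push [1]
Visit 1, push [8, 4, 2]
Visit 2, push [3]
Visit 3, push [0]
Visit 0, push [4]
Visit 4, push []
Visit 8, push [5]
Visit 5, push []

DFS order: [6, 7, 1, 2, 3, 0, 4, 8, 5]


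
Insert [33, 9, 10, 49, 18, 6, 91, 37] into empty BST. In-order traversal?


Insert 33: root
Insert 9: L from 33
Insert 10: L from 33 -> R from 9
Insert 49: R from 33
Insert 18: L from 33 -> R from 9 -> R from 10
Insert 6: L from 33 -> L from 9
Insert 91: R from 33 -> R from 49
Insert 37: R from 33 -> L from 49

In-order: [6, 9, 10, 18, 33, 37, 49, 91]


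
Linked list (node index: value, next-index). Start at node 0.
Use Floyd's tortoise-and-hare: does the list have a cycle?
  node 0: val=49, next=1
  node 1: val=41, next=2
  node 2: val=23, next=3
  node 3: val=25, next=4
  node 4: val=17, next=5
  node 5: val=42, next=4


Floyd's tortoise (slow, +1) and hare (fast, +2):
  init: slow=0, fast=0
  step 1: slow=1, fast=2
  step 2: slow=2, fast=4
  step 3: slow=3, fast=4
  step 4: slow=4, fast=4
  slow == fast at node 4: cycle detected

Cycle: yes


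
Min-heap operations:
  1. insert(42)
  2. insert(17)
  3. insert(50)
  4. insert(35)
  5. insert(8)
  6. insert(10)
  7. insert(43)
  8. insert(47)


insert(42) -> [42]
insert(17) -> [17, 42]
insert(50) -> [17, 42, 50]
insert(35) -> [17, 35, 50, 42]
insert(8) -> [8, 17, 50, 42, 35]
insert(10) -> [8, 17, 10, 42, 35, 50]
insert(43) -> [8, 17, 10, 42, 35, 50, 43]
insert(47) -> [8, 17, 10, 42, 35, 50, 43, 47]

Final heap: [8, 17, 10, 42, 35, 50, 43, 47]


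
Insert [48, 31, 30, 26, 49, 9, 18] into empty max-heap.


Insert 48: [48]
Insert 31: [48, 31]
Insert 30: [48, 31, 30]
Insert 26: [48, 31, 30, 26]
Insert 49: [49, 48, 30, 26, 31]
Insert 9: [49, 48, 30, 26, 31, 9]
Insert 18: [49, 48, 30, 26, 31, 9, 18]

Final heap: [49, 48, 30, 26, 31, 9, 18]


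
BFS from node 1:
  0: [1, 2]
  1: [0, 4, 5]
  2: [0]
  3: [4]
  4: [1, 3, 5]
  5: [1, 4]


Visit 1, enqueue [0, 4, 5]
Visit 0, enqueue [2]
Visit 4, enqueue [3]
Visit 5, enqueue []
Visit 2, enqueue []
Visit 3, enqueue []

BFS order: [1, 0, 4, 5, 2, 3]


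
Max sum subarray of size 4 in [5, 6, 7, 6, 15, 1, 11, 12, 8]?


[0:4]: 24
[1:5]: 34
[2:6]: 29
[3:7]: 33
[4:8]: 39
[5:9]: 32

Max: 39 at [4:8]


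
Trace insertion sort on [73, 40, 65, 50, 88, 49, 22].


Initial: [73, 40, 65, 50, 88, 49, 22]
Insert 40: [40, 73, 65, 50, 88, 49, 22]
Insert 65: [40, 65, 73, 50, 88, 49, 22]
Insert 50: [40, 50, 65, 73, 88, 49, 22]
Insert 88: [40, 50, 65, 73, 88, 49, 22]
Insert 49: [40, 49, 50, 65, 73, 88, 22]
Insert 22: [22, 40, 49, 50, 65, 73, 88]

Sorted: [22, 40, 49, 50, 65, 73, 88]


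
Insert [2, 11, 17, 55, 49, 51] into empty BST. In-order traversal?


Insert 2: root
Insert 11: R from 2
Insert 17: R from 2 -> R from 11
Insert 55: R from 2 -> R from 11 -> R from 17
Insert 49: R from 2 -> R from 11 -> R from 17 -> L from 55
Insert 51: R from 2 -> R from 11 -> R from 17 -> L from 55 -> R from 49

In-order: [2, 11, 17, 49, 51, 55]


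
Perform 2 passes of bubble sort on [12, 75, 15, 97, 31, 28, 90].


Initial: [12, 75, 15, 97, 31, 28, 90]
Pass 1: [12, 15, 75, 31, 28, 90, 97] (4 swaps)
Pass 2: [12, 15, 31, 28, 75, 90, 97] (2 swaps)

After 2 passes: [12, 15, 31, 28, 75, 90, 97]


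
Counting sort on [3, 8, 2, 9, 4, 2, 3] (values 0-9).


Input: [3, 8, 2, 9, 4, 2, 3]
Counts: [0, 0, 2, 2, 1, 0, 0, 0, 1, 1]

Sorted: [2, 2, 3, 3, 4, 8, 9]


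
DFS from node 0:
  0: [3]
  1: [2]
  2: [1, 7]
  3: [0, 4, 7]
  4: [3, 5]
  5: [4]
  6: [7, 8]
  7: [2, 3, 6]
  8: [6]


Visit 0, push [3]
Visit 3, push [7, 4]
Visit 4, push [5]
Visit 5, push []
Visit 7, push [6, 2]
Visit 2, push [1]
Visit 1, push []
Visit 6, push [8]
Visit 8, push []

DFS order: [0, 3, 4, 5, 7, 2, 1, 6, 8]


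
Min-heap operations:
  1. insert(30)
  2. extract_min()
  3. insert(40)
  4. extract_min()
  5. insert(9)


insert(30) -> [30]
extract_min()->30, []
insert(40) -> [40]
extract_min()->40, []
insert(9) -> [9]

Final heap: [9]


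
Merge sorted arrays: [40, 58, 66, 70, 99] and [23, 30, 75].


Take 23 from B
Take 30 from B
Take 40 from A
Take 58 from A
Take 66 from A
Take 70 from A
Take 75 from B

Merged: [23, 30, 40, 58, 66, 70, 75, 99]


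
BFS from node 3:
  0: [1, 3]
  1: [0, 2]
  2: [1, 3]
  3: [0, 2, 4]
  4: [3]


Visit 3, enqueue [0, 2, 4]
Visit 0, enqueue [1]
Visit 2, enqueue []
Visit 4, enqueue []
Visit 1, enqueue []

BFS order: [3, 0, 2, 4, 1]


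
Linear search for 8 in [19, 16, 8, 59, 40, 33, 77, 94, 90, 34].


i=0: 19!=8
i=1: 16!=8
i=2: 8==8 found!

Found at 2, 3 comps


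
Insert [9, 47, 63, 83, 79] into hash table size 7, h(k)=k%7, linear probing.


Insert 9: h=2 -> slot 2
Insert 47: h=5 -> slot 5
Insert 63: h=0 -> slot 0
Insert 83: h=6 -> slot 6
Insert 79: h=2, 1 probes -> slot 3

Table: [63, None, 9, 79, None, 47, 83]


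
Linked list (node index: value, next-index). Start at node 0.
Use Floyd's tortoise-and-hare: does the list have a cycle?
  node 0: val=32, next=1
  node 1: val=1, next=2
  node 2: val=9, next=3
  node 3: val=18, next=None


Floyd's tortoise (slow, +1) and hare (fast, +2):
  init: slow=0, fast=0
  step 1: slow=1, fast=2
  step 2: fast 2->3->None, no cycle

Cycle: no


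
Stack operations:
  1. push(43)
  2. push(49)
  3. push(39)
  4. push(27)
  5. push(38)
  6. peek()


push(43) -> [43]
push(49) -> [43, 49]
push(39) -> [43, 49, 39]
push(27) -> [43, 49, 39, 27]
push(38) -> [43, 49, 39, 27, 38]
peek()->38

Final stack: [43, 49, 39, 27, 38]


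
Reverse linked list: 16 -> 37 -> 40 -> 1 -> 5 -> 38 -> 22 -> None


Step 1: curr=16, set curr.next=prev(None) | reversed so far: 16
Step 2: curr=37, set curr.next=prev(16) | reversed so far: 37 -> 16
Step 3: curr=40, set curr.next=prev(37) | reversed so far: 40 -> 37 -> 16
Step 4: curr=1, set curr.next=prev(40) | reversed so far: 1 -> 40 -> 37 -> 16
Step 5: curr=5, set curr.next=prev(1) | reversed so far: 5 -> 1 -> 40 -> 37 -> 16
Step 6: curr=38, set curr.next=prev(5) | reversed so far: 38 -> 5 -> 1 -> 40 -> 37 -> 16
Step 7: curr=22, set curr.next=prev(38) | reversed so far: 22 -> 38 -> 5 -> 1 -> 40 -> 37 -> 16

22 -> 38 -> 5 -> 1 -> 40 -> 37 -> 16 -> None


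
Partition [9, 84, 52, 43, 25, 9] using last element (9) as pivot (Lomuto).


Pivot: 9
  9 <= 9: advance i (no swap)
Place pivot at 1: [9, 9, 52, 43, 25, 84]

Partitioned: [9, 9, 52, 43, 25, 84]


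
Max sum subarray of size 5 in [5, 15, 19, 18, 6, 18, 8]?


[0:5]: 63
[1:6]: 76
[2:7]: 69

Max: 76 at [1:6]


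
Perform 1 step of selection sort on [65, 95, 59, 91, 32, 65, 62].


Initial: [65, 95, 59, 91, 32, 65, 62]
Step 1: min=32 at 4
  Swap: [32, 95, 59, 91, 65, 65, 62]

After 1 step: [32, 95, 59, 91, 65, 65, 62]


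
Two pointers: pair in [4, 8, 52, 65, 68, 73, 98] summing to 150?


lo=0(4)+hi=6(98)=102
lo=1(8)+hi=6(98)=106
lo=2(52)+hi=6(98)=150

Yes: 52+98=150


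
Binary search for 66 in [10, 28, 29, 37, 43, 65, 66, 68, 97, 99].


Step 1: lo=0, hi=9, mid=4, val=43
Step 2: lo=5, hi=9, mid=7, val=68
Step 3: lo=5, hi=6, mid=5, val=65
Step 4: lo=6, hi=6, mid=6, val=66

Found at index 6


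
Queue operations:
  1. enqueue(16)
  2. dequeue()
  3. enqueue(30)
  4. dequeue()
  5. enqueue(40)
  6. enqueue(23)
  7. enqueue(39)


enqueue(16) -> [16]
dequeue()->16, []
enqueue(30) -> [30]
dequeue()->30, []
enqueue(40) -> [40]
enqueue(23) -> [40, 23]
enqueue(39) -> [40, 23, 39]

Final queue: [40, 23, 39]


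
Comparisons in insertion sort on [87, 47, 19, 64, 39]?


Algorithm: insertion sort
Input: [87, 47, 19, 64, 39]
Sorted: [19, 39, 47, 64, 87]

9


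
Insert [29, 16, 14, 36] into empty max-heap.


Insert 29: [29]
Insert 16: [29, 16]
Insert 14: [29, 16, 14]
Insert 36: [36, 29, 14, 16]

Final heap: [36, 29, 14, 16]


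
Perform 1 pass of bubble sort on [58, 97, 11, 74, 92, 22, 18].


Initial: [58, 97, 11, 74, 92, 22, 18]
Pass 1: [58, 11, 74, 92, 22, 18, 97] (5 swaps)

After 1 pass: [58, 11, 74, 92, 22, 18, 97]


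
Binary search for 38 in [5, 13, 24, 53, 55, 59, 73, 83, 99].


Step 1: lo=0, hi=8, mid=4, val=55
Step 2: lo=0, hi=3, mid=1, val=13
Step 3: lo=2, hi=3, mid=2, val=24
Step 4: lo=3, hi=3, mid=3, val=53

Not found


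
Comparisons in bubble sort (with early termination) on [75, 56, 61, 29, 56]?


Algorithm: bubble sort (with early termination)
Input: [75, 56, 61, 29, 56]
Sorted: [29, 56, 56, 61, 75]

10


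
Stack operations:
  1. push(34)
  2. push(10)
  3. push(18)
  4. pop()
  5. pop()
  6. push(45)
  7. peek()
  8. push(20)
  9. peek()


push(34) -> [34]
push(10) -> [34, 10]
push(18) -> [34, 10, 18]
pop()->18, [34, 10]
pop()->10, [34]
push(45) -> [34, 45]
peek()->45
push(20) -> [34, 45, 20]
peek()->20

Final stack: [34, 45, 20]


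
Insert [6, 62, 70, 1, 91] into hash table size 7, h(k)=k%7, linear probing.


Insert 6: h=6 -> slot 6
Insert 62: h=6, 1 probes -> slot 0
Insert 70: h=0, 1 probes -> slot 1
Insert 1: h=1, 1 probes -> slot 2
Insert 91: h=0, 3 probes -> slot 3

Table: [62, 70, 1, 91, None, None, 6]


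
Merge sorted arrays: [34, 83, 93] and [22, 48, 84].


Take 22 from B
Take 34 from A
Take 48 from B
Take 83 from A
Take 84 from B

Merged: [22, 34, 48, 83, 84, 93]


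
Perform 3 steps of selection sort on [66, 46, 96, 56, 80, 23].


Initial: [66, 46, 96, 56, 80, 23]
Step 1: min=23 at 5
  Swap: [23, 46, 96, 56, 80, 66]
Step 2: min=46 at 1
  Swap: [23, 46, 96, 56, 80, 66]
Step 3: min=56 at 3
  Swap: [23, 46, 56, 96, 80, 66]

After 3 steps: [23, 46, 56, 96, 80, 66]


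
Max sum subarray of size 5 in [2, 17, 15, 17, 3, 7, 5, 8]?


[0:5]: 54
[1:6]: 59
[2:7]: 47
[3:8]: 40

Max: 59 at [1:6]
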